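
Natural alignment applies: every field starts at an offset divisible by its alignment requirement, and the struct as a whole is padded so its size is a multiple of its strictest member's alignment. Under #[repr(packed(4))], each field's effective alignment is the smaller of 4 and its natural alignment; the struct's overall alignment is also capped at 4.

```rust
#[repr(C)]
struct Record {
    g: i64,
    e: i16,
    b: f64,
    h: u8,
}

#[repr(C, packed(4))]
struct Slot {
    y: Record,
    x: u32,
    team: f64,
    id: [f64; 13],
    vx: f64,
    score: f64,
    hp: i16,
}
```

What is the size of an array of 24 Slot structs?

Record: 0..8  g  (8B, 8-aligned); 8..10  e  (2B, 2-aligned); 10..16  -- padding (6B); 16..24  b  (8B, 8-aligned); 24..25  h  (1B, 1-aligned); 25..32  -- tail padding (7B); sizeof = 32, alignof = 8
0..32  y  (32B, 4-aligned)
32..36  x  (4B, 4-aligned)
36..44  team  (8B, 4-aligned)
44..148  id  (104B, 4-aligned)
148..156  vx  (8B, 4-aligned)
156..164  score  (8B, 4-aligned)
164..166  hp  (2B, 2-aligned)
166..168  -- tail padding (2B)
sizeof = 168, alignof = 4
array of 24: 24 × 168 = 4032

4032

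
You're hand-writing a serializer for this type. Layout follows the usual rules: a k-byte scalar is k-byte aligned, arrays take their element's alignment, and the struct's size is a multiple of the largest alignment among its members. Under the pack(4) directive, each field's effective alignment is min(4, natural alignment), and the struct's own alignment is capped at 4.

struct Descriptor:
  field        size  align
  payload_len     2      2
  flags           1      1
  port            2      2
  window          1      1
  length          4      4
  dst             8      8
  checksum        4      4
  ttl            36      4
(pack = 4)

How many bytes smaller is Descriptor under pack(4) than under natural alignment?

natural layout:
  0..2  payload_len  (2B, 2-aligned)
  2..3  flags  (1B, 1-aligned)
  3..4  -- padding (1B)
  4..6  port  (2B, 2-aligned)
  6..7  window  (1B, 1-aligned)
  7..8  -- padding (1B)
  8..12  length  (4B, 4-aligned)
  12..16  -- padding (4B)
  16..24  dst  (8B, 8-aligned)
  24..28  checksum  (4B, 4-aligned)
  28..64  ttl  (36B, 4-aligned)
  sizeof = 64, alignof = 8
packed(4) layout:
  0..2  payload_len  (2B, 2-aligned)
  2..3  flags  (1B, 1-aligned)
  3..4  -- padding (1B)
  4..6  port  (2B, 2-aligned)
  6..7  window  (1B, 1-aligned)
  7..8  -- padding (1B)
  8..12  length  (4B, 4-aligned)
  12..20  dst  (8B, 4-aligned)
  20..24  checksum  (4B, 4-aligned)
  24..60  ttl  (36B, 4-aligned)
  sizeof = 60, alignof = 4
64 − 60 = 4

4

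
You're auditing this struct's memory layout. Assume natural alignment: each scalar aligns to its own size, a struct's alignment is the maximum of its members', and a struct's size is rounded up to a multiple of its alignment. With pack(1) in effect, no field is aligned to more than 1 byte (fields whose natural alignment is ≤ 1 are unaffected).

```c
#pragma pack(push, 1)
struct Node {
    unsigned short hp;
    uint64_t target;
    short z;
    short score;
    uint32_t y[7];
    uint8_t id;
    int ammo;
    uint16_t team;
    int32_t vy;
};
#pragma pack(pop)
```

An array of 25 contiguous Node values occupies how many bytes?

0..2  hp  (2B, 1-aligned)
2..10  target  (8B, 1-aligned)
10..12  z  (2B, 1-aligned)
12..14  score  (2B, 1-aligned)
14..42  y  (28B, 1-aligned)
42..43  id  (1B, 1-aligned)
43..47  ammo  (4B, 1-aligned)
47..49  team  (2B, 1-aligned)
49..53  vy  (4B, 1-aligned)
sizeof = 53, alignof = 1
array of 25: 25 × 53 = 1325

1325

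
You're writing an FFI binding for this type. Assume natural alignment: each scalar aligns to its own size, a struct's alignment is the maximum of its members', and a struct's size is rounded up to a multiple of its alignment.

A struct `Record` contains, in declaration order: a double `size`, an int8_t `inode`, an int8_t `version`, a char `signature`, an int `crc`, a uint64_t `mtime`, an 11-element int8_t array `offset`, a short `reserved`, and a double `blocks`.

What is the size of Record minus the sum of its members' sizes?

size at 0 (size 8, align 8) → ends 8
inode at 8 (size 1, align 1) → ends 9
version at 9 (size 1, align 1) → ends 10
signature at 10 (size 1, align 1) → ends 11
pad 1 to align 4 for crc
crc at 12 (size 4, align 4) → ends 16
mtime at 16 (size 8, align 8) → ends 24
offset at 24 (size 11, align 1) → ends 35
pad 1 to align 2 for reserved
reserved at 36 (size 2, align 2) → ends 38
pad 2 to align 8 for blocks
blocks at 40 (size 8, align 8) → ends 48
total 48 bytes, alignment 8
data bytes 44, size 48 → padding 4

4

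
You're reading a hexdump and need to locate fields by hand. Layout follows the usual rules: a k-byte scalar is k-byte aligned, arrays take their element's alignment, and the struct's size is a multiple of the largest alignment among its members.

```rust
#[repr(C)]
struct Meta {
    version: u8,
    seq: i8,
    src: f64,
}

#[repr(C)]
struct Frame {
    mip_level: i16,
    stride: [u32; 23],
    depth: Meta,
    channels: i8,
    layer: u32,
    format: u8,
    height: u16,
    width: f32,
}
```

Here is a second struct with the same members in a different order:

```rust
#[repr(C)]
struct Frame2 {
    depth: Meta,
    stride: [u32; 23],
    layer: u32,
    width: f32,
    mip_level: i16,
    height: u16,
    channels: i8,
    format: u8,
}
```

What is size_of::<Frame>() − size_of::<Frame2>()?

Meta: 0..1  version  (1B, 1-aligned); 1..2  seq  (1B, 1-aligned); 2..8  -- padding (6B); 8..16  src  (8B, 8-aligned); sizeof = 16, alignof = 8
0..2  mip_level  (2B, 2-aligned)
2..4  -- padding (2B)
4..96  stride  (92B, 4-aligned)
96..112  depth  (16B, 8-aligned)
112..113  channels  (1B, 1-aligned)
113..116  -- padding (3B)
116..120  layer  (4B, 4-aligned)
120..121  format  (1B, 1-aligned)
121..122  -- padding (1B)
122..124  height  (2B, 2-aligned)
124..128  width  (4B, 4-aligned)
sizeof = 128, alignof = 8
— Frame2 —
0..16  depth  (16B, 8-aligned)
16..108  stride  (92B, 4-aligned)
108..112  layer  (4B, 4-aligned)
112..116  width  (4B, 4-aligned)
116..118  mip_level  (2B, 2-aligned)
118..120  height  (2B, 2-aligned)
120..121  channels  (1B, 1-aligned)
121..122  format  (1B, 1-aligned)
122..128  -- tail padding (6B)
sizeof = 128, alignof = 8
128 − 128 = 0

0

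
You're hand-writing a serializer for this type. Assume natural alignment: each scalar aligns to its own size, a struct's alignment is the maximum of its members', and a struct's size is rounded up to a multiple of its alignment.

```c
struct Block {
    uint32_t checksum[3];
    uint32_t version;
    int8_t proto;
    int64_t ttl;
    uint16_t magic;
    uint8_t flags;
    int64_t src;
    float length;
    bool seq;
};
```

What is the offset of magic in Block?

32

0..12  checksum  (12B, 4-aligned)
12..16  version  (4B, 4-aligned)
16..17  proto  (1B, 1-aligned)
17..24  -- padding (7B)
24..32  ttl  (8B, 8-aligned)
32..34  magic  (2B, 2-aligned)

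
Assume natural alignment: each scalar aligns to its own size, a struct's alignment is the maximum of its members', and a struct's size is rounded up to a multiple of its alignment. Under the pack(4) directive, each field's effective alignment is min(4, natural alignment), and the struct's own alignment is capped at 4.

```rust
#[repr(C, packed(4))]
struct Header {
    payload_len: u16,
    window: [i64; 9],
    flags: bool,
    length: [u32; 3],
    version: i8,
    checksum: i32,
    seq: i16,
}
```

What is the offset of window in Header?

4

@0: payload_len [2B, align 2] → 2
+2 pad (align 4)
@4: window [72B, align 4] → 76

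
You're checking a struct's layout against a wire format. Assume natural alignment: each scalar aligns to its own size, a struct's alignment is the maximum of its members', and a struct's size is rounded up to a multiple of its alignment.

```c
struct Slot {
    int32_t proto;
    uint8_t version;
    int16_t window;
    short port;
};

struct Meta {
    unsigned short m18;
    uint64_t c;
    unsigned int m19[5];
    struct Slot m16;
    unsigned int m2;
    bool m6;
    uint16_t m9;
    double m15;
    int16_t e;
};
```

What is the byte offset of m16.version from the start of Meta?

40

Slot: proto at 0 (size 4, align 4) → ends 4; version at 4 (size 1, align 1) → ends 5; pad 1 to align 2 for window; window at 6 (size 2, align 2) → ends 8; port at 8 (size 2, align 2) → ends 10; tail pad 2 to reach multiple of 4; total 12 bytes, alignment 4
m18 at 0 (size 2, align 2) → ends 2
pad 6 to align 8 for c
c at 8 (size 8, align 8) → ends 16
m19 at 16 (size 20, align 4) → ends 36
m16 at 36 (size 12, align 4) → ends 48
within Slot: version at 4
36 + 4 = 40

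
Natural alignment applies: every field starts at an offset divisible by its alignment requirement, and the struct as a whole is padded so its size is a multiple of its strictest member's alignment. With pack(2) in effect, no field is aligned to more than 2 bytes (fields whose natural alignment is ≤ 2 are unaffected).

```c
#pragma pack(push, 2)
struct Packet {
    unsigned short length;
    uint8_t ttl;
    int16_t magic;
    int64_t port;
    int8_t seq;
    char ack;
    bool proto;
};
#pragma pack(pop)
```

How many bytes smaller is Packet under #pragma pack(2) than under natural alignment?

natural layout:
  length at 0 (size 2, align 2) → ends 2
  ttl at 2 (size 1, align 1) → ends 3
  pad 1 to align 2 for magic
  magic at 4 (size 2, align 2) → ends 6
  pad 2 to align 8 for port
  port at 8 (size 8, align 8) → ends 16
  seq at 16 (size 1, align 1) → ends 17
  ack at 17 (size 1, align 1) → ends 18
  proto at 18 (size 1, align 1) → ends 19
  tail pad 5 to reach multiple of 8
  total 24 bytes, alignment 8
packed(2) layout:
  length at 0 (size 2, align 2) → ends 2
  ttl at 2 (size 1, align 1) → ends 3
  pad 1 to align 2 for magic
  magic at 4 (size 2, align 2) → ends 6
  port at 6 (size 8, align 2) → ends 14
  seq at 14 (size 1, align 1) → ends 15
  ack at 15 (size 1, align 1) → ends 16
  proto at 16 (size 1, align 1) → ends 17
  tail pad 1 to reach multiple of 2
  total 18 bytes, alignment 2
24 − 18 = 6

6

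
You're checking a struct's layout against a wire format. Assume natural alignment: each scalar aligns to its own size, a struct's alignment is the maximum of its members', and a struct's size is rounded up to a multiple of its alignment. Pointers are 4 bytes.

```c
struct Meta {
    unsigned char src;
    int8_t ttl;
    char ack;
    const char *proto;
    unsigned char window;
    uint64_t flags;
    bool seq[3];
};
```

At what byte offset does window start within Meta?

@0: src [1B, align 1] → 1
@1: ttl [1B, align 1] → 2
@2: ack [1B, align 1] → 3
+1 pad (align 4)
@4: proto [4B, align 4] → 8
@8: window [1B, align 1] → 9

8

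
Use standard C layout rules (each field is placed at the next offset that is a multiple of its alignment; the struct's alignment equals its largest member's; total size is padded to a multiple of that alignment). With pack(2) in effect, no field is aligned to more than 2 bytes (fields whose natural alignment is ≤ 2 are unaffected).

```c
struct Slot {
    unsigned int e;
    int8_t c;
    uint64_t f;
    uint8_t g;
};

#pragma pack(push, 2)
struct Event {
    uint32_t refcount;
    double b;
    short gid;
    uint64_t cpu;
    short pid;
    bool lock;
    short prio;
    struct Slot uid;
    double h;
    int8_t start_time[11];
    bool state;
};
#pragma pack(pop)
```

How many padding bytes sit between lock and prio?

Slot: e at 0 (size 4, align 4) → ends 4; c at 4 (size 1, align 1) → ends 5; pad 3 to align 8 for f; f at 8 (size 8, align 8) → ends 16; g at 16 (size 1, align 1) → ends 17; tail pad 7 to reach multiple of 8; total 24 bytes, alignment 8
refcount at 0 (size 4, align 2) → ends 4
b at 4 (size 8, align 2) → ends 12
gid at 12 (size 2, align 2) → ends 14
cpu at 14 (size 8, align 2) → ends 22
pid at 22 (size 2, align 2) → ends 24
lock at 24 (size 1, align 1) → ends 25
pad 1 to align 2 for prio
prio at 26 (size 2, align 2) → ends 28

1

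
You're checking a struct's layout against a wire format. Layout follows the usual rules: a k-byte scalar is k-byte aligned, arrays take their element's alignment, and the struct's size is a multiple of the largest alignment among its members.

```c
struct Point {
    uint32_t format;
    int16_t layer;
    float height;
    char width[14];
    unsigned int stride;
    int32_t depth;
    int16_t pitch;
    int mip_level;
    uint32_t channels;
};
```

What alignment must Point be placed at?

member alignments: format=4, layer=2, height=4, width=1, stride=4, depth=4, pitch=2, mip_level=4, channels=4
max = 4

4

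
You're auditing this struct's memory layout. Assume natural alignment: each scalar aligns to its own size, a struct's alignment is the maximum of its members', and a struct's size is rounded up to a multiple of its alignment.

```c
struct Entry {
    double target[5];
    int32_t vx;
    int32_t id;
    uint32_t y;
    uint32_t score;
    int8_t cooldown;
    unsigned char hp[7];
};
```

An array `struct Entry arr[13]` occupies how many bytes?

832

@0: target [40B, align 8] → 40
@40: vx [4B, align 4] → 44
@44: id [4B, align 4] → 48
@48: y [4B, align 4] → 52
@52: score [4B, align 4] → 56
@56: cooldown [1B, align 1] → 57
@57: hp [7B, align 1] → 64
size 64, align 8
array of 13: 13 × 64 = 832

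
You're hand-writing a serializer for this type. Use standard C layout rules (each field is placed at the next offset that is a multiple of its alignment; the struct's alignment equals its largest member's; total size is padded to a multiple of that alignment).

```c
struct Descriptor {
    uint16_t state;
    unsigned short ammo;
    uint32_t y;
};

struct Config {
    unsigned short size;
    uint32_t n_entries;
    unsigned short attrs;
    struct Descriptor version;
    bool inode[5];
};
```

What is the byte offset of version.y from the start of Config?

Descriptor: state at 0 (size 2, align 2) → ends 2; ammo at 2 (size 2, align 2) → ends 4; y at 4 (size 4, align 4) → ends 8; total 8 bytes, alignment 4
size at 0 (size 2, align 2) → ends 2
pad 2 to align 4 for n_entries
n_entries at 4 (size 4, align 4) → ends 8
attrs at 8 (size 2, align 2) → ends 10
pad 2 to align 4 for version
version at 12 (size 8, align 4) → ends 20
within Descriptor: y at 4
12 + 4 = 16

16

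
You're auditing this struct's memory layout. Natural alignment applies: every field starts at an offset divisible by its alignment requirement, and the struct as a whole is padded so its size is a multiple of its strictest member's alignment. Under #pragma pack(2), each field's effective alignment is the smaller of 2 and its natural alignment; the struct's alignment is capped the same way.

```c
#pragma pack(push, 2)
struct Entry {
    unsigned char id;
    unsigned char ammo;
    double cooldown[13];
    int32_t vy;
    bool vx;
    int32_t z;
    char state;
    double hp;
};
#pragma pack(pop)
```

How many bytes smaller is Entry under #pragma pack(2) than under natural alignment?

natural layout:
  @0: id [1B, align 1] → 1
  @1: ammo [1B, align 1] → 2
  +6 pad (align 8)
  @8: cooldown [104B, align 8] → 112
  @112: vy [4B, align 4] → 116
  @116: vx [1B, align 1] → 117
  +3 pad (align 4)
  @120: z [4B, align 4] → 124
  @124: state [1B, align 1] → 125
  +3 pad (align 8)
  @128: hp [8B, align 8] → 136
  size 136, align 8
packed(2) layout:
  @0: id [1B, align 1] → 1
  @1: ammo [1B, align 1] → 2
  @2: cooldown [104B, align 2] → 106
  @106: vy [4B, align 2] → 110
  @110: vx [1B, align 1] → 111
  +1 pad (align 2)
  @112: z [4B, align 2] → 116
  @116: state [1B, align 1] → 117
  +1 pad (align 2)
  @118: hp [8B, align 2] → 126
  size 126, align 2
136 − 126 = 10

10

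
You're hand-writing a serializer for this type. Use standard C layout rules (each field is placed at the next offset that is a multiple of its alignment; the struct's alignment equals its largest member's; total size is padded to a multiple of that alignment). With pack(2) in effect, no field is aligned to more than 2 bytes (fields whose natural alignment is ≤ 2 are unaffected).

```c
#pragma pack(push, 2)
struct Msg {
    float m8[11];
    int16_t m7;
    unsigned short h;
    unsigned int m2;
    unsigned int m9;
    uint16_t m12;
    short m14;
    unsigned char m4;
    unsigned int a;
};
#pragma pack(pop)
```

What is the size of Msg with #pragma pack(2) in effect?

0..44  m8  (44B, 2-aligned)
44..46  m7  (2B, 2-aligned)
46..48  h  (2B, 2-aligned)
48..52  m2  (4B, 2-aligned)
52..56  m9  (4B, 2-aligned)
56..58  m12  (2B, 2-aligned)
58..60  m14  (2B, 2-aligned)
60..61  m4  (1B, 1-aligned)
61..62  -- padding (1B)
62..66  a  (4B, 2-aligned)
sizeof = 66, alignof = 2

66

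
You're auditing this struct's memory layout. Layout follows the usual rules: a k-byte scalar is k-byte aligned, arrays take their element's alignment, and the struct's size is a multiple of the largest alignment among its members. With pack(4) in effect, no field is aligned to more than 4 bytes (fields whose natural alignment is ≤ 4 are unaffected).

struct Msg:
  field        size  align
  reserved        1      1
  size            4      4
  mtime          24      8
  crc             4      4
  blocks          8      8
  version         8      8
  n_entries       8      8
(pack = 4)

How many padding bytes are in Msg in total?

3

@0: reserved [1B, align 1] → 1
+3 pad (align 4)
@4: size [4B, align 4] → 8
@8: mtime [24B, align 4] → 32
@32: crc [4B, align 4] → 36
@36: blocks [8B, align 4] → 44
@44: version [8B, align 4] → 52
@52: n_entries [8B, align 4] → 60
size 60, align 4
data bytes 57, size 60 → padding 3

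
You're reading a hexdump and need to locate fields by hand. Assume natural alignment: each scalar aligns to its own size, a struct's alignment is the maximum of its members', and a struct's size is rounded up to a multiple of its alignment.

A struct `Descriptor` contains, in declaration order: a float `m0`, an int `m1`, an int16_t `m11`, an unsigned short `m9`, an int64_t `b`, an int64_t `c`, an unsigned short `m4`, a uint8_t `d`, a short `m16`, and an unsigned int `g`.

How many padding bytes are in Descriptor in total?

11

m0 at 0 (size 4, align 4) → ends 4
m1 at 4 (size 4, align 4) → ends 8
m11 at 8 (size 2, align 2) → ends 10
m9 at 10 (size 2, align 2) → ends 12
pad 4 to align 8 for b
b at 16 (size 8, align 8) → ends 24
c at 24 (size 8, align 8) → ends 32
m4 at 32 (size 2, align 2) → ends 34
d at 34 (size 1, align 1) → ends 35
pad 1 to align 2 for m16
m16 at 36 (size 2, align 2) → ends 38
pad 2 to align 4 for g
g at 40 (size 4, align 4) → ends 44
tail pad 4 to reach multiple of 8
total 48 bytes, alignment 8
data bytes 37, size 48 → padding 11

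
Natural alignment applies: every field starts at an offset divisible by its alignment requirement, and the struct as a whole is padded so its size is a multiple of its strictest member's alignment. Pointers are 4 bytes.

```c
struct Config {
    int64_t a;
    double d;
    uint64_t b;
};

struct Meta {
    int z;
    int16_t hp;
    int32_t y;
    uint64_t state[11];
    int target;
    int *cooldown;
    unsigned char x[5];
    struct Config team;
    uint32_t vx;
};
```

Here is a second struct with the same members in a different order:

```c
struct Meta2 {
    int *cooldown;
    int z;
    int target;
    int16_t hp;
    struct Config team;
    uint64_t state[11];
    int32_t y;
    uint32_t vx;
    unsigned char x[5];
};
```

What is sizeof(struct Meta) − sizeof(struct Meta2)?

Config: a at 0 (size 8, align 8) → ends 8; d at 8 (size 8, align 8) → ends 16; b at 16 (size 8, align 8) → ends 24; total 24 bytes, alignment 8
z at 0 (size 4, align 4) → ends 4
hp at 4 (size 2, align 2) → ends 6
pad 2 to align 4 for y
y at 8 (size 4, align 4) → ends 12
pad 4 to align 8 for state
state at 16 (size 88, align 8) → ends 104
target at 104 (size 4, align 4) → ends 108
cooldown at 108 (size 4, align 4) → ends 112
x at 112 (size 5, align 1) → ends 117
pad 3 to align 8 for team
team at 120 (size 24, align 8) → ends 144
vx at 144 (size 4, align 4) → ends 148
tail pad 4 to reach multiple of 8
total 152 bytes, alignment 8
— Meta2 —
cooldown at 0 (size 4, align 4) → ends 4
z at 4 (size 4, align 4) → ends 8
target at 8 (size 4, align 4) → ends 12
hp at 12 (size 2, align 2) → ends 14
pad 2 to align 8 for team
team at 16 (size 24, align 8) → ends 40
state at 40 (size 88, align 8) → ends 128
y at 128 (size 4, align 4) → ends 132
vx at 132 (size 4, align 4) → ends 136
x at 136 (size 5, align 1) → ends 141
tail pad 3 to reach multiple of 8
total 144 bytes, alignment 8
152 − 144 = 8

8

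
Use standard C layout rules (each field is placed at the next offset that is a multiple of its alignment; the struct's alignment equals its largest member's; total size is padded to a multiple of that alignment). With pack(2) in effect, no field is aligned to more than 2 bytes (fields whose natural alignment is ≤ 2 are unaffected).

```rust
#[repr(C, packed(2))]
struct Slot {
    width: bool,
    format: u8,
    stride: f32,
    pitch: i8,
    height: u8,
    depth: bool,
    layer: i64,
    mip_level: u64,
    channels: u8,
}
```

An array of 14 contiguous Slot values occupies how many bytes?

392

@0: width [1B, align 1] → 1
@1: format [1B, align 1] → 2
@2: stride [4B, align 2] → 6
@6: pitch [1B, align 1] → 7
@7: height [1B, align 1] → 8
@8: depth [1B, align 1] → 9
+1 pad (align 2)
@10: layer [8B, align 2] → 18
@18: mip_level [8B, align 2] → 26
@26: channels [1B, align 1] → 27
+1 tail pad (align 2)
size 28, align 2
array of 14: 14 × 28 = 392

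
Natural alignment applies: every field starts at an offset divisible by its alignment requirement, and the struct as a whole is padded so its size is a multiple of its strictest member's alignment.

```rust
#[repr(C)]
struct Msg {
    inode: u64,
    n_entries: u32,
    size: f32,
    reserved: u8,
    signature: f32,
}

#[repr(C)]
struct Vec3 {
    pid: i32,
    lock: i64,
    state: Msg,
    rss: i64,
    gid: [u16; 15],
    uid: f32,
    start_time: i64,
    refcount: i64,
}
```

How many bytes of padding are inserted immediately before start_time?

4

Msg: inode at 0 (size 8, align 8) → ends 8; n_entries at 8 (size 4, align 4) → ends 12; size at 12 (size 4, align 4) → ends 16; reserved at 16 (size 1, align 1) → ends 17; pad 3 to align 4 for signature; signature at 20 (size 4, align 4) → ends 24; total 24 bytes, alignment 8
pid at 0 (size 4, align 4) → ends 4
pad 4 to align 8 for lock
lock at 8 (size 8, align 8) → ends 16
state at 16 (size 24, align 8) → ends 40
rss at 40 (size 8, align 8) → ends 48
gid at 48 (size 30, align 2) → ends 78
pad 2 to align 4 for uid
uid at 80 (size 4, align 4) → ends 84
pad 4 to align 8 for start_time
start_time at 88 (size 8, align 8) → ends 96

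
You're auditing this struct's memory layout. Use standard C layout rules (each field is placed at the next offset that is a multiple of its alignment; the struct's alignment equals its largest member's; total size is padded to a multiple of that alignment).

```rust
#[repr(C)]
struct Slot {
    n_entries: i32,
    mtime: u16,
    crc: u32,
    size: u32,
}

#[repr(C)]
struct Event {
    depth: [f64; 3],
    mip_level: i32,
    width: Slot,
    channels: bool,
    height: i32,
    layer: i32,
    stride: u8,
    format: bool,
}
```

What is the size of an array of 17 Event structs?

Slot: @0: n_entries [4B, align 4] → 4; @4: mtime [2B, align 2] → 6; +2 pad (align 4); @8: crc [4B, align 4] → 12; @12: size [4B, align 4] → 16; size 16, align 4
@0: depth [24B, align 8] → 24
@24: mip_level [4B, align 4] → 28
@28: width [16B, align 4] → 44
@44: channels [1B, align 1] → 45
+3 pad (align 4)
@48: height [4B, align 4] → 52
@52: layer [4B, align 4] → 56
@56: stride [1B, align 1] → 57
@57: format [1B, align 1] → 58
+6 tail pad (align 8)
size 64, align 8
array of 17: 17 × 64 = 1088

1088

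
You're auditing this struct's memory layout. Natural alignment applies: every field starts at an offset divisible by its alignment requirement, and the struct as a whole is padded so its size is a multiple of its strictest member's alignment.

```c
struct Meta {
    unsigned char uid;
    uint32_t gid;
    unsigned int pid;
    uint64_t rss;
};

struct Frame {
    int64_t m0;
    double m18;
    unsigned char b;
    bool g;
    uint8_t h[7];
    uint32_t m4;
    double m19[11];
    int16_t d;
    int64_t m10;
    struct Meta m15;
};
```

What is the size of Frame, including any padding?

Meta: 0..1  uid  (1B, 1-aligned); 1..4  -- padding (3B); 4..8  gid  (4B, 4-aligned); 8..12  pid  (4B, 4-aligned); 12..16  -- padding (4B); 16..24  rss  (8B, 8-aligned); sizeof = 24, alignof = 8
0..8  m0  (8B, 8-aligned)
8..16  m18  (8B, 8-aligned)
16..17  b  (1B, 1-aligned)
17..18  g  (1B, 1-aligned)
18..25  h  (7B, 1-aligned)
25..28  -- padding (3B)
28..32  m4  (4B, 4-aligned)
32..120  m19  (88B, 8-aligned)
120..122  d  (2B, 2-aligned)
122..128  -- padding (6B)
128..136  m10  (8B, 8-aligned)
136..160  m15  (24B, 8-aligned)
sizeof = 160, alignof = 8

160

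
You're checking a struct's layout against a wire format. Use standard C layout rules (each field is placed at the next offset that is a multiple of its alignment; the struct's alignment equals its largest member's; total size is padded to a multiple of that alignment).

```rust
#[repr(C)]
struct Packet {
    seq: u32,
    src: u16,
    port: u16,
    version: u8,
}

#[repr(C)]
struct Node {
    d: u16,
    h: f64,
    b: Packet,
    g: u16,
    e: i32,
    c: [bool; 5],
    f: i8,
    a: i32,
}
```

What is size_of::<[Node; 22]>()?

Packet: 0..4  seq  (4B, 4-aligned); 4..6  src  (2B, 2-aligned); 6..8  port  (2B, 2-aligned); 8..9  version  (1B, 1-aligned); 9..12  -- tail padding (3B); sizeof = 12, alignof = 4
0..2  d  (2B, 2-aligned)
2..8  -- padding (6B)
8..16  h  (8B, 8-aligned)
16..28  b  (12B, 4-aligned)
28..30  g  (2B, 2-aligned)
30..32  -- padding (2B)
32..36  e  (4B, 4-aligned)
36..41  c  (5B, 1-aligned)
41..42  f  (1B, 1-aligned)
42..44  -- padding (2B)
44..48  a  (4B, 4-aligned)
sizeof = 48, alignof = 8
array of 22: 22 × 48 = 1056

1056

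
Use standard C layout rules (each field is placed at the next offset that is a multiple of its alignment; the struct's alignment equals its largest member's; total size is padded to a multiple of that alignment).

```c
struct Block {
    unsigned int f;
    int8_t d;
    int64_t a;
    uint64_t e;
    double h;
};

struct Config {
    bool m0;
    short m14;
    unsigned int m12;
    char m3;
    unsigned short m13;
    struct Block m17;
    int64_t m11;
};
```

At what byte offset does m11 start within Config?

Block: f at 0 (size 4, align 4) → ends 4; d at 4 (size 1, align 1) → ends 5; pad 3 to align 8 for a; a at 8 (size 8, align 8) → ends 16; e at 16 (size 8, align 8) → ends 24; h at 24 (size 8, align 8) → ends 32; total 32 bytes, alignment 8
m0 at 0 (size 1, align 1) → ends 1
pad 1 to align 2 for m14
m14 at 2 (size 2, align 2) → ends 4
m12 at 4 (size 4, align 4) → ends 8
m3 at 8 (size 1, align 1) → ends 9
pad 1 to align 2 for m13
m13 at 10 (size 2, align 2) → ends 12
pad 4 to align 8 for m17
m17 at 16 (size 32, align 8) → ends 48
m11 at 48 (size 8, align 8) → ends 56

48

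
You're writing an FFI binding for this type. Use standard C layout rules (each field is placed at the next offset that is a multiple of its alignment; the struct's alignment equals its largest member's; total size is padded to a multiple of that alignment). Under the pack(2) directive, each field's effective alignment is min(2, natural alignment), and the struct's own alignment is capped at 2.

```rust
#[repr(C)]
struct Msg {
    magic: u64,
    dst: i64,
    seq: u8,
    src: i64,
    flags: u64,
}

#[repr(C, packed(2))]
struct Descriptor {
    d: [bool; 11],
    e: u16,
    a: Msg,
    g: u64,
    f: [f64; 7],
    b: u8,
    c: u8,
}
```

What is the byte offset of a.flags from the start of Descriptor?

Msg: 0..8  magic  (8B, 8-aligned); 8..16  dst  (8B, 8-aligned); 16..17  seq  (1B, 1-aligned); 17..24  -- padding (7B); 24..32  src  (8B, 8-aligned); 32..40  flags  (8B, 8-aligned); sizeof = 40, alignof = 8
0..11  d  (11B, 1-aligned)
11..12  -- padding (1B)
12..14  e  (2B, 2-aligned)
14..54  a  (40B, 2-aligned)
within Msg: flags at 32
14 + 32 = 46

46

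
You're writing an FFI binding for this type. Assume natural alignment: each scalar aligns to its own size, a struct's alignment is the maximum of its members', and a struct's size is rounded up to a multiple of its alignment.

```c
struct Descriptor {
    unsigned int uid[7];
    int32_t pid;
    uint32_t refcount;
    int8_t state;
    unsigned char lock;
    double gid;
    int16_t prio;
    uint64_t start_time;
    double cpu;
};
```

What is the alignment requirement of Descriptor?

8

member alignments: uid=4, pid=4, refcount=4, state=1, lock=1, gid=8, prio=2, start_time=8, cpu=8
max = 8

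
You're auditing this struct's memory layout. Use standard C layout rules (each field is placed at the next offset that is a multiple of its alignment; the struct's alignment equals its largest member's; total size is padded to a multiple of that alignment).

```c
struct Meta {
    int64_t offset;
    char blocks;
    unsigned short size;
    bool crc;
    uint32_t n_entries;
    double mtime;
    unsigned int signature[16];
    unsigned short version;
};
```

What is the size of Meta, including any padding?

104 bytes

0..8  offset  (8B, 8-aligned)
8..9  blocks  (1B, 1-aligned)
9..10  -- padding (1B)
10..12  size  (2B, 2-aligned)
12..13  crc  (1B, 1-aligned)
13..16  -- padding (3B)
16..20  n_entries  (4B, 4-aligned)
20..24  -- padding (4B)
24..32  mtime  (8B, 8-aligned)
32..96  signature  (64B, 4-aligned)
96..98  version  (2B, 2-aligned)
98..104  -- tail padding (6B)
sizeof = 104, alignof = 8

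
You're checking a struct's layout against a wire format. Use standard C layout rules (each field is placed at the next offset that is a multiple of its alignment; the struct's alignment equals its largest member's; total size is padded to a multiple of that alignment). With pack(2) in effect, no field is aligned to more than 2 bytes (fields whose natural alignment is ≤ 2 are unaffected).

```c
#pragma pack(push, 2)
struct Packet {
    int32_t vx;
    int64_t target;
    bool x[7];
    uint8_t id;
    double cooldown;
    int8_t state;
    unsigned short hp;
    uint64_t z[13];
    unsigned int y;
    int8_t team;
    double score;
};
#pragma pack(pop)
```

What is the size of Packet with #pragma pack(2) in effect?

150

vx at 0 (size 4, align 2) → ends 4
target at 4 (size 8, align 2) → ends 12
x at 12 (size 7, align 1) → ends 19
id at 19 (size 1, align 1) → ends 20
cooldown at 20 (size 8, align 2) → ends 28
state at 28 (size 1, align 1) → ends 29
pad 1 to align 2 for hp
hp at 30 (size 2, align 2) → ends 32
z at 32 (size 104, align 2) → ends 136
y at 136 (size 4, align 2) → ends 140
team at 140 (size 1, align 1) → ends 141
pad 1 to align 2 for score
score at 142 (size 8, align 2) → ends 150
total 150 bytes, alignment 2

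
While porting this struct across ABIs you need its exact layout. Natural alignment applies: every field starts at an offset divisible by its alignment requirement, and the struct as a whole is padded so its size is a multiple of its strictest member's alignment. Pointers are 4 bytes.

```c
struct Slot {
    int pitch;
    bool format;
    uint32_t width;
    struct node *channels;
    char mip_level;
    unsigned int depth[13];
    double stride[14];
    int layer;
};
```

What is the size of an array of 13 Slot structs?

0..4  pitch  (4B, 4-aligned)
4..5  format  (1B, 1-aligned)
5..8  -- padding (3B)
8..12  width  (4B, 4-aligned)
12..16  channels  (4B, 4-aligned)
16..17  mip_level  (1B, 1-aligned)
17..20  -- padding (3B)
20..72  depth  (52B, 4-aligned)
72..184  stride  (112B, 8-aligned)
184..188  layer  (4B, 4-aligned)
188..192  -- tail padding (4B)
sizeof = 192, alignof = 8
array of 13: 13 × 192 = 2496

2496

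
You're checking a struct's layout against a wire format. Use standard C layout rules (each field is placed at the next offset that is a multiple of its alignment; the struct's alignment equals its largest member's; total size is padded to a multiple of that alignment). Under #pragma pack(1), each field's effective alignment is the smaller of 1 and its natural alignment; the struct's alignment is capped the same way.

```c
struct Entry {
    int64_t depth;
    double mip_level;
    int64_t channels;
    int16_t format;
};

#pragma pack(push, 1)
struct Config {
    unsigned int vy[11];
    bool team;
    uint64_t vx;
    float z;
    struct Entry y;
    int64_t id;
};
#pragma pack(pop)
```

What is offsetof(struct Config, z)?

Entry: depth at 0 (size 8, align 8) → ends 8; mip_level at 8 (size 8, align 8) → ends 16; channels at 16 (size 8, align 8) → ends 24; format at 24 (size 2, align 2) → ends 26; tail pad 6 to reach multiple of 8; total 32 bytes, alignment 8
vy at 0 (size 44, align 1) → ends 44
team at 44 (size 1, align 1) → ends 45
vx at 45 (size 8, align 1) → ends 53
z at 53 (size 4, align 1) → ends 57

53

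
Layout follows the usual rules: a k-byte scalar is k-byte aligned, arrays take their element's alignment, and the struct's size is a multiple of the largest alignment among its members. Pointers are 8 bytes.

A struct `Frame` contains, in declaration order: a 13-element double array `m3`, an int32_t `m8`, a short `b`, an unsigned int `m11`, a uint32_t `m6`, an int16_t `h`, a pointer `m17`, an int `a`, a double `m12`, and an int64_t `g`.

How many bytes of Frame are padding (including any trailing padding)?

12

@0: m3 [104B, align 8] → 104
@104: m8 [4B, align 4] → 108
@108: b [2B, align 2] → 110
+2 pad (align 4)
@112: m11 [4B, align 4] → 116
@116: m6 [4B, align 4] → 120
@120: h [2B, align 2] → 122
+6 pad (align 8)
@128: m17 [8B, align 8] → 136
@136: a [4B, align 4] → 140
+4 pad (align 8)
@144: m12 [8B, align 8] → 152
@152: g [8B, align 8] → 160
size 160, align 8
data bytes 148, size 160 → padding 12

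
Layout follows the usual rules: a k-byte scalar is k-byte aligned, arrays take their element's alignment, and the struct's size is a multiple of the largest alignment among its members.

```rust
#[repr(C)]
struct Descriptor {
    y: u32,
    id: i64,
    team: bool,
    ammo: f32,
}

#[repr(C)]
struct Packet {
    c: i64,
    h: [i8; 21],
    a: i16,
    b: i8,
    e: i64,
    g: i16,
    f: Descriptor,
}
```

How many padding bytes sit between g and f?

6

Descriptor: @0: y [4B, align 4] → 4; +4 pad (align 8); @8: id [8B, align 8] → 16; @16: team [1B, align 1] → 17; +3 pad (align 4); @20: ammo [4B, align 4] → 24; size 24, align 8
@0: c [8B, align 8] → 8
@8: h [21B, align 1] → 29
+1 pad (align 2)
@30: a [2B, align 2] → 32
@32: b [1B, align 1] → 33
+7 pad (align 8)
@40: e [8B, align 8] → 48
@48: g [2B, align 2] → 50
+6 pad (align 8)
@56: f [24B, align 8] → 80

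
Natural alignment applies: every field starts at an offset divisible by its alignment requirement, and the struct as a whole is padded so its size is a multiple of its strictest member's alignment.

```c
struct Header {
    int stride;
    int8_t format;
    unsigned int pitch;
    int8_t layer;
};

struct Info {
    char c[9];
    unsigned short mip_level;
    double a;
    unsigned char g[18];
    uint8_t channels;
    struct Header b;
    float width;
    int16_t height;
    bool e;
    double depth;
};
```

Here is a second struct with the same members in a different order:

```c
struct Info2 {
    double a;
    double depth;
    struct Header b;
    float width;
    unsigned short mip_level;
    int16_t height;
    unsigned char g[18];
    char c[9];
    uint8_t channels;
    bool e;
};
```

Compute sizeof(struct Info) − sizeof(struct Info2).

8

Header: 0..4  stride  (4B, 4-aligned); 4..5  format  (1B, 1-aligned); 5..8  -- padding (3B); 8..12  pitch  (4B, 4-aligned); 12..13  layer  (1B, 1-aligned); 13..16  -- tail padding (3B); sizeof = 16, alignof = 4
0..9  c  (9B, 1-aligned)
9..10  -- padding (1B)
10..12  mip_level  (2B, 2-aligned)
12..16  -- padding (4B)
16..24  a  (8B, 8-aligned)
24..42  g  (18B, 1-aligned)
42..43  channels  (1B, 1-aligned)
43..44  -- padding (1B)
44..60  b  (16B, 4-aligned)
60..64  width  (4B, 4-aligned)
64..66  height  (2B, 2-aligned)
66..67  e  (1B, 1-aligned)
67..72  -- padding (5B)
72..80  depth  (8B, 8-aligned)
sizeof = 80, alignof = 8
— Info2 —
0..8  a  (8B, 8-aligned)
8..16  depth  (8B, 8-aligned)
16..32  b  (16B, 4-aligned)
32..36  width  (4B, 4-aligned)
36..38  mip_level  (2B, 2-aligned)
38..40  height  (2B, 2-aligned)
40..58  g  (18B, 1-aligned)
58..67  c  (9B, 1-aligned)
67..68  channels  (1B, 1-aligned)
68..69  e  (1B, 1-aligned)
69..72  -- tail padding (3B)
sizeof = 72, alignof = 8
80 − 72 = 8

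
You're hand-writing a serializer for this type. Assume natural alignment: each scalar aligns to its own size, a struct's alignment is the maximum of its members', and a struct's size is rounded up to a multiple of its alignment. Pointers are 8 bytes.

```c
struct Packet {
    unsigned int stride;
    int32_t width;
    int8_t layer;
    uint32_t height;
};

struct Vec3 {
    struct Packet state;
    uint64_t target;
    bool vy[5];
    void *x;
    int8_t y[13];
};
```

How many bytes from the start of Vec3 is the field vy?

24

Packet: stride at 0 (size 4, align 4) → ends 4; width at 4 (size 4, align 4) → ends 8; layer at 8 (size 1, align 1) → ends 9; pad 3 to align 4 for height; height at 12 (size 4, align 4) → ends 16; total 16 bytes, alignment 4
state at 0 (size 16, align 4) → ends 16
target at 16 (size 8, align 8) → ends 24
vy at 24 (size 5, align 1) → ends 29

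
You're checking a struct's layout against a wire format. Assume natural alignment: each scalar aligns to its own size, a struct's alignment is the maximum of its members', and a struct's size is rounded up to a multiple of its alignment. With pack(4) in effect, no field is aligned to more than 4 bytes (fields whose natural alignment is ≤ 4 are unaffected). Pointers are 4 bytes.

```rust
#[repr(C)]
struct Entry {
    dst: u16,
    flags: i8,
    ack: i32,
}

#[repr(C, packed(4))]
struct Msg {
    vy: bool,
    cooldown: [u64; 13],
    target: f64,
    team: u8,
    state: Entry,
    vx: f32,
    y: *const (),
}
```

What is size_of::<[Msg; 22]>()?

2992

Entry: 0..2  dst  (2B, 2-aligned); 2..3  flags  (1B, 1-aligned); 3..4  -- padding (1B); 4..8  ack  (4B, 4-aligned); sizeof = 8, alignof = 4
0..1  vy  (1B, 1-aligned)
1..4  -- padding (3B)
4..108  cooldown  (104B, 4-aligned)
108..116  target  (8B, 4-aligned)
116..117  team  (1B, 1-aligned)
117..120  -- padding (3B)
120..128  state  (8B, 4-aligned)
128..132  vx  (4B, 4-aligned)
132..136  y  (4B, 4-aligned)
sizeof = 136, alignof = 4
array of 22: 22 × 136 = 2992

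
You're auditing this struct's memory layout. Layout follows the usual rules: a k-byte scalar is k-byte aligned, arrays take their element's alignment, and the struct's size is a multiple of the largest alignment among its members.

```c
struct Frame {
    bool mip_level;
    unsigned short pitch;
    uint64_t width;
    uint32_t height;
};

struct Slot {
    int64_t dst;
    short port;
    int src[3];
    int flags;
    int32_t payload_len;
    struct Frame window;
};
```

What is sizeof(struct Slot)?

Frame: 0..1  mip_level  (1B, 1-aligned); 1..2  -- padding (1B); 2..4  pitch  (2B, 2-aligned); 4..8  -- padding (4B); 8..16  width  (8B, 8-aligned); 16..20  height  (4B, 4-aligned); 20..24  -- tail padding (4B); sizeof = 24, alignof = 8
0..8  dst  (8B, 8-aligned)
8..10  port  (2B, 2-aligned)
10..12  -- padding (2B)
12..24  src  (12B, 4-aligned)
24..28  flags  (4B, 4-aligned)
28..32  payload_len  (4B, 4-aligned)
32..56  window  (24B, 8-aligned)
sizeof = 56, alignof = 8

56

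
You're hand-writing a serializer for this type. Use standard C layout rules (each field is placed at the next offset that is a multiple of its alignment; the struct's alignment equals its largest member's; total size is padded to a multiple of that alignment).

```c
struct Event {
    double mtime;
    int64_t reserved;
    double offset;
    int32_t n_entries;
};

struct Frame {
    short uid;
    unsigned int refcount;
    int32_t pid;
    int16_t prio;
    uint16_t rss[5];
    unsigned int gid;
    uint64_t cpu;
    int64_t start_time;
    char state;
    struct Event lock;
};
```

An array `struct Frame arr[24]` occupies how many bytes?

2112

Event: @0: mtime [8B, align 8] → 8; @8: reserved [8B, align 8] → 16; @16: offset [8B, align 8] → 24; @24: n_entries [4B, align 4] → 28; +4 tail pad (align 8); size 32, align 8
@0: uid [2B, align 2] → 2
+2 pad (align 4)
@4: refcount [4B, align 4] → 8
@8: pid [4B, align 4] → 12
@12: prio [2B, align 2] → 14
@14: rss [10B, align 2] → 24
@24: gid [4B, align 4] → 28
+4 pad (align 8)
@32: cpu [8B, align 8] → 40
@40: start_time [8B, align 8] → 48
@48: state [1B, align 1] → 49
+7 pad (align 8)
@56: lock [32B, align 8] → 88
size 88, align 8
array of 24: 24 × 88 = 2112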